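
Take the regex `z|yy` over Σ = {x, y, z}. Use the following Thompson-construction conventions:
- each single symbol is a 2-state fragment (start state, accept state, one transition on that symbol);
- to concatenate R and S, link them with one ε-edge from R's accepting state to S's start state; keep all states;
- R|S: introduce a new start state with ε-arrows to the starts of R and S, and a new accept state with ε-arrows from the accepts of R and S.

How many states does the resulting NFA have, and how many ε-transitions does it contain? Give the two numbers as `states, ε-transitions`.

Recursing over subexpressions:
Each of the 3 symbol leaves contributes 2 states and 0 ε-transitions.
  yy — 4 states, 1 ε-transition
  z|yy — 8 states, 5 ε-transitions

8, 5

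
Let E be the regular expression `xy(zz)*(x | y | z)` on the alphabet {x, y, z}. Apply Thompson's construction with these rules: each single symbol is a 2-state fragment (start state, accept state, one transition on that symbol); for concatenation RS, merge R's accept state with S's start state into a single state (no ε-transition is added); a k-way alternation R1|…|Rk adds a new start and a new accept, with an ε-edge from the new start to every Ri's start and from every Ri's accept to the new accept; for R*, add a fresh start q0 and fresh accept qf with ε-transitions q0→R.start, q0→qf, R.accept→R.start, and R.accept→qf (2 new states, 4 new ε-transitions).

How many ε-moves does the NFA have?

10

Recursing over subexpressions:
Each of the 7 symbol leaves contributes 0 ε-transitions.
  zz — 0 ε-transitions
  (zz)* — 4 ε-transitions
  x | y | z — 6 ε-transitions
  xy(zz)*(x | y | z) — 10 ε-transitions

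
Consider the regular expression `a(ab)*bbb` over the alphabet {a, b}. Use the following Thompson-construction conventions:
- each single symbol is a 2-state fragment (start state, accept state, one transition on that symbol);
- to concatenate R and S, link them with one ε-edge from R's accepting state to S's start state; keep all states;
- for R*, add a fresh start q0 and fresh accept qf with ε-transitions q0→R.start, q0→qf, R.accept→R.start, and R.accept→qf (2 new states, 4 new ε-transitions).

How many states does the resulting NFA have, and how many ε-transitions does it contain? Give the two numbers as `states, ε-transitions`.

Per subexpression:
Each of the 6 symbol leaves contributes 2 states and 0 ε-transitions.
  ab — 4 states, 1 ε-transition
  (ab)* — 6 states, 5 ε-transitions
  a(ab)*bbb — 14 states, 9 ε-transitions

14, 9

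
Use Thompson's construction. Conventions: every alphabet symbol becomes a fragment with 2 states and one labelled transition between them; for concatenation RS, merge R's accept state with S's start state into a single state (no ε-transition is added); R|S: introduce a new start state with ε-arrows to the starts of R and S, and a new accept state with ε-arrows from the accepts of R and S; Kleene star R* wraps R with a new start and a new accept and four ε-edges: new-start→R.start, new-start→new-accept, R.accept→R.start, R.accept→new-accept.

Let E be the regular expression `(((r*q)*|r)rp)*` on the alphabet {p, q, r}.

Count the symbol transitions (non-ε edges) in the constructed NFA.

5

Recursing over subexpressions:
Each of the 5 symbol leaves contributes exactly 1 symbol transition.
  r* → 1 symbol transition
  r*q → 2 symbol transitions
  (r*q)* → 2 symbol transitions
  (r*q)*|r → 3 symbol transitions
  ((r*q)*|r)rp → 5 symbol transitions
  (((r*q)*|r)rp)* → 5 symbol transitions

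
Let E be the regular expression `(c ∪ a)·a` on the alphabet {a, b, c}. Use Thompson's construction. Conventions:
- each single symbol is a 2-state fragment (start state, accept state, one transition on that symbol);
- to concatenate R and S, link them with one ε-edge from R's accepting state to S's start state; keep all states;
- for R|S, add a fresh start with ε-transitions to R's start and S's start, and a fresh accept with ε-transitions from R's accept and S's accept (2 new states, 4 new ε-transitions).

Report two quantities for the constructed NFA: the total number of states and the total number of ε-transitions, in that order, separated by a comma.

Per subexpression:
Each of the 3 symbol leaves contributes 2 states and 0 ε-transitions.
  c ∪ a = 6 states, 4 ε-transitions
  (c ∪ a)·a = 8 states, 5 ε-transitions

8, 5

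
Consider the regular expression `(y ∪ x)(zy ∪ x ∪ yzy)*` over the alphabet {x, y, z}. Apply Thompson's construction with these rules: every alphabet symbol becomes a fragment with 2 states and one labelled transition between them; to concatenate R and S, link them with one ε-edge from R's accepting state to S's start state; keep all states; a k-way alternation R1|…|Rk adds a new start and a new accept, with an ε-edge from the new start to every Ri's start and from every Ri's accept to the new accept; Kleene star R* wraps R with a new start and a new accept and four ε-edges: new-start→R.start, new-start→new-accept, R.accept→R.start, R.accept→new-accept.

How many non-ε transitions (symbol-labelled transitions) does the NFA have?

Per subexpression:
Each of the 8 symbol leaves contributes exactly 1 symbol transition.
  y ∪ x : 2 symbol transitions
  zy : 2 symbol transitions
  yzy : 3 symbol transitions
  zy ∪ x ∪ yzy : 6 symbol transitions
  (zy ∪ x ∪ yzy)* : 6 symbol transitions
  (y ∪ x)(zy ∪ x ∪ yzy)* : 8 symbol transitions

8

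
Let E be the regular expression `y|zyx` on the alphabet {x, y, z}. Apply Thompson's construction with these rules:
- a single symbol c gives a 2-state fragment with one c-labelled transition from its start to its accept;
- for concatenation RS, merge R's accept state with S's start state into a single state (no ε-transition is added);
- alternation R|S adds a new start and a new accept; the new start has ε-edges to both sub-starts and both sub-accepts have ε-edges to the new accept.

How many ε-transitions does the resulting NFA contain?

Per subexpression:
Each of the 4 symbol leaves contributes 0 ε-transitions.
  zyx = 0 ε-transitions
  y|zyx = 4 ε-transitions

4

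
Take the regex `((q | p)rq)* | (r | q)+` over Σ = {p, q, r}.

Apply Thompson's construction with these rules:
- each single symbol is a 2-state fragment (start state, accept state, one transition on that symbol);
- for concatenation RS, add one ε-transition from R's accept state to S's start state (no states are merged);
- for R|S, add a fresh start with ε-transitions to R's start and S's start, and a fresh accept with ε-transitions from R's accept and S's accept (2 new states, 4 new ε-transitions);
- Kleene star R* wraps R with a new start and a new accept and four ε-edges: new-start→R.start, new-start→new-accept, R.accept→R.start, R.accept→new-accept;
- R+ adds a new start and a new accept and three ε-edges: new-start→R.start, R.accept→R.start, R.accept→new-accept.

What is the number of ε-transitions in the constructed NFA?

By structural recursion:
Each of the 6 symbol leaves contributes 0 ε-transitions.
  q | p → 4 ε-transitions
  (q | p)rq → 6 ε-transitions
  ((q | p)rq)* → 10 ε-transitions
  r | q → 4 ε-transitions
  (r | q)+ → 7 ε-transitions
  ((q | p)rq)* | (r | q)+ → 21 ε-transitions

21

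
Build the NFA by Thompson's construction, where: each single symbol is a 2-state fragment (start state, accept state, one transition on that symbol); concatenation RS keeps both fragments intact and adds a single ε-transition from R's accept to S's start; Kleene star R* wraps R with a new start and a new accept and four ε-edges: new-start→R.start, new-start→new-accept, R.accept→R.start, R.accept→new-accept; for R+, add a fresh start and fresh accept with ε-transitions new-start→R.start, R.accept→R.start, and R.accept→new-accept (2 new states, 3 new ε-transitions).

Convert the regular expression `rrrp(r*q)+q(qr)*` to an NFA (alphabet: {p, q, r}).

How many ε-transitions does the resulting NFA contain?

19

By structural recursion:
Each of the 9 symbol leaves contributes 0 ε-transitions.
  r* : 4 ε-transitions
  r*q : 5 ε-transitions
  (r*q)+ : 8 ε-transitions
  qr : 1 ε-transition
  (qr)* : 5 ε-transitions
  rrrp(r*q)+q(qr)* : 19 ε-transitions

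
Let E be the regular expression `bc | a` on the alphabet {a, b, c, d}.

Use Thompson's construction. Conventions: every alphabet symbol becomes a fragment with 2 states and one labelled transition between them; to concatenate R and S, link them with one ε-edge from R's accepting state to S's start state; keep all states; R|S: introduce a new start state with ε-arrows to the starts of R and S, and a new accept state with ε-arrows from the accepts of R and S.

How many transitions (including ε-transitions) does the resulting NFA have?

8

Bottom-up over the parse tree:
Each of the 3 symbol leaves contributes 1 transition (1 symbol, 0 ε).
  bc — 3 transitions (2 symbol, 1 ε)
  bc | a — 8 transitions (3 symbol, 5 ε)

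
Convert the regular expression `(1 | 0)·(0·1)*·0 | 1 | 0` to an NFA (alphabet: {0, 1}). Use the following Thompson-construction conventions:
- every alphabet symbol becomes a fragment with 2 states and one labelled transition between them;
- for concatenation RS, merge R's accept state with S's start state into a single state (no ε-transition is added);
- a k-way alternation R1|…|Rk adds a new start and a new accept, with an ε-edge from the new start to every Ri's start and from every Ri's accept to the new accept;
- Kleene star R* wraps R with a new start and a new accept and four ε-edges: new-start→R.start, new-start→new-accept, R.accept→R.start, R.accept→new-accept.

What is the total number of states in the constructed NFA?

17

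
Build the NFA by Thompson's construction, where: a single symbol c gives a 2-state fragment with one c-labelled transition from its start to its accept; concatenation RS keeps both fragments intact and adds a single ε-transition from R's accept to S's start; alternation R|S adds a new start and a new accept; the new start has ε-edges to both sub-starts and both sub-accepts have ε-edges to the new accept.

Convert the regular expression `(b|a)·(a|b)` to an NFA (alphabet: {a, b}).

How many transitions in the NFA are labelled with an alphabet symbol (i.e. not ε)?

4

Recursing over subexpressions:
Each of the 4 symbol leaves contributes exactly 1 symbol transition.
  b|a — 2 symbol transitions
  a|b — 2 symbol transitions
  (b|a)·(a|b) — 4 symbol transitions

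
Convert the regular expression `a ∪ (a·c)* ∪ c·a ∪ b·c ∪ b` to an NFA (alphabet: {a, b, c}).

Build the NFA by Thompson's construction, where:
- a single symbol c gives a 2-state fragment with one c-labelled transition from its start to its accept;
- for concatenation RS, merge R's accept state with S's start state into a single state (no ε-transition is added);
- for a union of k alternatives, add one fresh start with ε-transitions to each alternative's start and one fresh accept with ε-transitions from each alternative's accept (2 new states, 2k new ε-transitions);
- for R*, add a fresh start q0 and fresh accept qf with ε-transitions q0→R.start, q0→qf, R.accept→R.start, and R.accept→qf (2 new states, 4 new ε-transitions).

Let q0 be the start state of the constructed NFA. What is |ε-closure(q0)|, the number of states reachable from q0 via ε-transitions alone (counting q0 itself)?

9

Compute the ε-closure size of each fragment's start state recursively; a symbol fragment's start has no outgoing ε-edge, so its closure is just itself (size 1).
  a·c — |closure| equals the left operand's closure size = 1 (its accept is not ε-reachable, so the closure stops there)
  (a·c)* — the star's fresh start ε-reaches both the body's start and the fresh accept: |closure| = 2 + 1 = 3
  c·a — same as the first factor's closure: |closure| = 1
  b·c — |closure| equals the left operand's closure size = 1 (its accept is not ε-reachable, so the closure stops there)
  a ∪ (a·c)* ∪ c·a ∪ b·c ∪ b — |closure| = 1 (new start) + (1 + 3 + 1 + 1 + 1) + 1 (new accept, since some branch ε-reaches its own accept) = 9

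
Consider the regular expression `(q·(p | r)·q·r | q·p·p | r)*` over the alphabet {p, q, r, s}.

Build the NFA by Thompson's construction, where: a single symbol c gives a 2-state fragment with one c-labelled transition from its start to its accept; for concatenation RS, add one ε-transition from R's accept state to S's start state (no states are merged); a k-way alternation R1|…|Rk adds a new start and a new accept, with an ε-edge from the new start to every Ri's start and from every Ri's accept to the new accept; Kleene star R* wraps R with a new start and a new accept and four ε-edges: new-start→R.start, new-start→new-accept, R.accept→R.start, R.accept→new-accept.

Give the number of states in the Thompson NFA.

24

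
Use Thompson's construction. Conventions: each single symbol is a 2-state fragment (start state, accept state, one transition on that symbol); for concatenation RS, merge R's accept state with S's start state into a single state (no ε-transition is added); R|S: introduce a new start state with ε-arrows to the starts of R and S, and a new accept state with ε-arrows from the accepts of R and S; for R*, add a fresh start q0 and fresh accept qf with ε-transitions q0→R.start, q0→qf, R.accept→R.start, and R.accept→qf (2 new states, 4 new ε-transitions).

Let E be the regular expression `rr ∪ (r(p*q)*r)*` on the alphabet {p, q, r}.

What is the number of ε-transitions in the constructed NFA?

16

Bottom-up over the parse tree:
Each of the 6 symbol leaves contributes 0 ε-transitions.
  rr : 0 ε-transitions
  p* : 4 ε-transitions
  p*q : 4 ε-transitions
  (p*q)* : 8 ε-transitions
  r(p*q)*r : 8 ε-transitions
  (r(p*q)*r)* : 12 ε-transitions
  rr ∪ (r(p*q)*r)* : 16 ε-transitions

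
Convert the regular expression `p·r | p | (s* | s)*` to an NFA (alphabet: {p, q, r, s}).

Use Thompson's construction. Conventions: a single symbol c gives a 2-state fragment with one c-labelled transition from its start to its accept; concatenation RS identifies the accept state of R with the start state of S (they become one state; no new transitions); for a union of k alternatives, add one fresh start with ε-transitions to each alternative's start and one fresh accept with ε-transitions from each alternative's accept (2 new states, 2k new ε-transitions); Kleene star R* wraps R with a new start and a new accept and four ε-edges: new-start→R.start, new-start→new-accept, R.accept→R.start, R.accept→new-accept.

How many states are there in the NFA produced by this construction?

17

Bottom-up over the parse tree:
Each of the 5 symbol leaves contributes a 2-state fragment.
  p·r — 3 states
  s* — 4 states
  s* | s — 8 states
  (s* | s)* — 10 states
  p·r | p | (s* | s)* — 17 states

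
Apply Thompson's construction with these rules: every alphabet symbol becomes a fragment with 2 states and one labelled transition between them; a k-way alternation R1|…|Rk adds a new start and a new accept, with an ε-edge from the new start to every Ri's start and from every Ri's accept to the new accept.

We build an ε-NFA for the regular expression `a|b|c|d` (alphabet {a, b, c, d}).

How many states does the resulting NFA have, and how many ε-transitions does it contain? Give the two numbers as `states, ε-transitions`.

10, 8

Recursing over subexpressions:
Each of the 4 symbol leaves contributes 2 states and 0 ε-transitions.
  a|b|c|d — 10 states, 8 ε-transitions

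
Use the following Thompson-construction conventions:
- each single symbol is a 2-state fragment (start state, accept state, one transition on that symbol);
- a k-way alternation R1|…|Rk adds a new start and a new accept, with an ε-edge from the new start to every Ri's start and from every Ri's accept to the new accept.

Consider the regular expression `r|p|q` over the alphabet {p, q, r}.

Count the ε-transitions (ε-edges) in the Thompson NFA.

Building bottom-up:
Each of the 3 symbol leaves contributes 0 ε-transitions.
  r|p|q = 6 ε-transitions

6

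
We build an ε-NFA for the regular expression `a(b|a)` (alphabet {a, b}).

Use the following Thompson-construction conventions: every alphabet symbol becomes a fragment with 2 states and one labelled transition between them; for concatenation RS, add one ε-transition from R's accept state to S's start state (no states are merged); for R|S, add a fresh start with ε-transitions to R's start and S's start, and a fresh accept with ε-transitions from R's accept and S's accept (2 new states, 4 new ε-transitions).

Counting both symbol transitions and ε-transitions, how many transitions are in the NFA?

8

Recursing over subexpressions:
Each of the 3 symbol leaves contributes 1 transition (1 symbol, 0 ε).
  b|a : 6 transitions (2 symbol, 4 ε)
  a(b|a) : 8 transitions (3 symbol, 5 ε)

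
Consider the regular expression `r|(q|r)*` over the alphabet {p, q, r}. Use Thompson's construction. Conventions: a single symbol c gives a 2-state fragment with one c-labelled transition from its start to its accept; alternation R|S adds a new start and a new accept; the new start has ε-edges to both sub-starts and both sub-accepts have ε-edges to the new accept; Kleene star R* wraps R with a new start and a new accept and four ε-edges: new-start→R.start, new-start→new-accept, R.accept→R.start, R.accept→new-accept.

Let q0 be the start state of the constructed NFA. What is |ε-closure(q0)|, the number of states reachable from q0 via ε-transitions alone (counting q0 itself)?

Compute the ε-closure size of each fragment's start state recursively; a symbol fragment's start has no outgoing ε-edge, so its closure is just itself (size 1).
  q|r → |closure| = 1 + 1 + 1 = 3 (the new accept is not ε-reachable since no branch accepts ε)
  (q|r)* → |closure| = 1 (new start) + 3 (body) + 1 (new accept) = 5
  r|(q|r)* → new start ε-reaches every alternative's start; at least one alternative accepts ε, so the union's new accept is reached too: |closure| = 1 + 1 + 5 + 1 = 8

8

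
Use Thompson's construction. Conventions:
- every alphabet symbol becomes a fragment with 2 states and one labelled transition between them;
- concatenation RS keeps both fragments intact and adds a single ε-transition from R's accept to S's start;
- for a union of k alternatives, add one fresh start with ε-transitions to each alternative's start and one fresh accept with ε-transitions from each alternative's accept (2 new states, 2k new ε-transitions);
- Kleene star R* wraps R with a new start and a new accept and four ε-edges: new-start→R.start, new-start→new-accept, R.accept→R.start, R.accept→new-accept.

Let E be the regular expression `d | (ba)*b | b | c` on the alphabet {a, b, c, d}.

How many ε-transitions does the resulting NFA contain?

14

By structural recursion:
Each of the 6 symbol leaves contributes 0 ε-transitions.
  ba → 1 ε-transition
  (ba)* → 5 ε-transitions
  (ba)*b → 6 ε-transitions
  d | (ba)*b | b | c → 14 ε-transitions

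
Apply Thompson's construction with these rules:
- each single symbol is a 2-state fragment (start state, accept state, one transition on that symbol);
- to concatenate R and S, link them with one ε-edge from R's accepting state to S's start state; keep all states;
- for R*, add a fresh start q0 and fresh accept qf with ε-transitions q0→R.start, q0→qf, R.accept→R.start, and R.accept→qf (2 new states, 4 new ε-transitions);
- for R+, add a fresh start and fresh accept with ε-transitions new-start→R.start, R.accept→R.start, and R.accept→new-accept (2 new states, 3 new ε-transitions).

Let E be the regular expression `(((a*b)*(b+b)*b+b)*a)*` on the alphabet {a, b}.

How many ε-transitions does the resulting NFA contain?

32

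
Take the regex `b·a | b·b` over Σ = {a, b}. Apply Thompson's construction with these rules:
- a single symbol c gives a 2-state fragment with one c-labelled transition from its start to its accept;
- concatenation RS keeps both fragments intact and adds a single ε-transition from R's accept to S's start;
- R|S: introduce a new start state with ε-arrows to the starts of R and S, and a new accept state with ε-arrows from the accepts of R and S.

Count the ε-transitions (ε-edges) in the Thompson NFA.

6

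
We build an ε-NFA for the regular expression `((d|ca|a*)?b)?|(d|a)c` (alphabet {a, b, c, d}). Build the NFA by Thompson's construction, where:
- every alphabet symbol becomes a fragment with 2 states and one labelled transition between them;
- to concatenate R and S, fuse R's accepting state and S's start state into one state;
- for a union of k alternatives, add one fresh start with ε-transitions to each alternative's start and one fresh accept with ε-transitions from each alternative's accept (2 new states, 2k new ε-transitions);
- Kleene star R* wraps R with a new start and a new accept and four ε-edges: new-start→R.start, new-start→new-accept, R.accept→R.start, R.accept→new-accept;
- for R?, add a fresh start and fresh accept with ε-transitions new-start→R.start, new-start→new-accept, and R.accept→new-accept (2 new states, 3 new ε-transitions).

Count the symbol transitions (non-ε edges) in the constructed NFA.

8

Bottom-up over the parse tree:
Each of the 8 symbol leaves contributes exactly 1 symbol transition.
  ca = 2 symbol transitions
  a* = 1 symbol transition
  d|ca|a* = 4 symbol transitions
  (d|ca|a*)? = 4 symbol transitions
  (d|ca|a*)?b = 5 symbol transitions
  ((d|ca|a*)?b)? = 5 symbol transitions
  d|a = 2 symbol transitions
  (d|a)c = 3 symbol transitions
  ((d|ca|a*)?b)?|(d|a)c = 8 symbol transitions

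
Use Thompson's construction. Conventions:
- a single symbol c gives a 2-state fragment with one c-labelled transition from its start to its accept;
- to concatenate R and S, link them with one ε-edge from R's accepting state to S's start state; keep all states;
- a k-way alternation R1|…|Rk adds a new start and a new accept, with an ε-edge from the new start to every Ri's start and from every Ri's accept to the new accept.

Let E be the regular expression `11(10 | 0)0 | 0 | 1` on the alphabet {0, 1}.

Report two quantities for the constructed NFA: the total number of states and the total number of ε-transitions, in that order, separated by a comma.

20, 14

Recursing over subexpressions:
Each of the 8 symbol leaves contributes 2 states and 0 ε-transitions.
  10 — 4 states, 1 ε-transition
  10 | 0 — 8 states, 5 ε-transitions
  11(10 | 0)0 — 14 states, 8 ε-transitions
  11(10 | 0)0 | 0 | 1 — 20 states, 14 ε-transitions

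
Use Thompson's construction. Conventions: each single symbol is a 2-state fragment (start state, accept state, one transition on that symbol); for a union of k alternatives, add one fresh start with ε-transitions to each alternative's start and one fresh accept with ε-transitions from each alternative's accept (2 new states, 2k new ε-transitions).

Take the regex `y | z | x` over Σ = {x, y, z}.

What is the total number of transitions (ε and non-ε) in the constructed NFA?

By structural recursion:
Each of the 3 symbol leaves contributes 1 transition (1 symbol, 0 ε).
  y | z | x → 9 transitions (3 symbol, 6 ε)

9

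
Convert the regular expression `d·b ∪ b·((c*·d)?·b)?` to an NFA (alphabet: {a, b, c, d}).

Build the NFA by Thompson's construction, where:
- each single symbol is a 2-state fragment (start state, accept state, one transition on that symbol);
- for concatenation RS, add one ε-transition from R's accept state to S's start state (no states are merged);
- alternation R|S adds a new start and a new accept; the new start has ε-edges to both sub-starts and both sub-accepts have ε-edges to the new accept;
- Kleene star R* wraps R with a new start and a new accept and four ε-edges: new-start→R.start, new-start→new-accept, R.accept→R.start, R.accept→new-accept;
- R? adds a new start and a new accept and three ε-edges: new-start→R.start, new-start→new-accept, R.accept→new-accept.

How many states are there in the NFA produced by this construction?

Bottom-up over the parse tree:
Each of the 6 symbol leaves contributes a 2-state fragment.
  d·b — 4 states
  c* — 4 states
  c*·d — 6 states
  (c*·d)? — 8 states
  (c*·d)?·b — 10 states
  ((c*·d)?·b)? — 12 states
  b·((c*·d)?·b)? — 14 states
  d·b ∪ b·((c*·d)?·b)? — 20 states

20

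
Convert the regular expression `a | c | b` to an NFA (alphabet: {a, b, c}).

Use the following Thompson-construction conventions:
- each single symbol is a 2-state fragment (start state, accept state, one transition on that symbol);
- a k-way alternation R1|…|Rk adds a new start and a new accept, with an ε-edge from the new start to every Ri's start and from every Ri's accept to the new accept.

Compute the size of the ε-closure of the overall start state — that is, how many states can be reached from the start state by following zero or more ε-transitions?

Compute the ε-closure size of each fragment's start state recursively; a symbol fragment's start has no outgoing ε-edge, so its closure is just itself (size 1).
  a | c | b — new start ε-reaches every alternative's start; none of them accept ε, so the new accept is not reached: |closure| = 1 + 1 + 1 + 1 = 4

4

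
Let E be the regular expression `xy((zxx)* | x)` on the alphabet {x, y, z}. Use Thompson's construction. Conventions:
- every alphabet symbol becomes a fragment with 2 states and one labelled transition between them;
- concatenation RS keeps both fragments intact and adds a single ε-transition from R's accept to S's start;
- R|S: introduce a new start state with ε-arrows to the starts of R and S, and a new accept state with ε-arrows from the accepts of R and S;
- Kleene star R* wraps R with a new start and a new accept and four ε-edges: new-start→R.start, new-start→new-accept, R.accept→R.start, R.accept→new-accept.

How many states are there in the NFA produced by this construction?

16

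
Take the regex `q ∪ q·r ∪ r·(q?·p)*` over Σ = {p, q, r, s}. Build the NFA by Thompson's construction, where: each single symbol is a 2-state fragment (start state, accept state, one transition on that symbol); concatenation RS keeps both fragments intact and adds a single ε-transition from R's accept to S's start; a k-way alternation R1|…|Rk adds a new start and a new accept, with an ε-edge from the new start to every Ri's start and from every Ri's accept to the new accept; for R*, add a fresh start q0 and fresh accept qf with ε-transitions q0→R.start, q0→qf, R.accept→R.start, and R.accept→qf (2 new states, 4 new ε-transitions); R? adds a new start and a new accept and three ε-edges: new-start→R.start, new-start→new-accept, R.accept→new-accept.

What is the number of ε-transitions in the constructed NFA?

16

Per subexpression:
Each of the 6 symbol leaves contributes 0 ε-transitions.
  q·r = 1 ε-transition
  q? = 3 ε-transitions
  q?·p = 4 ε-transitions
  (q?·p)* = 8 ε-transitions
  r·(q?·p)* = 9 ε-transitions
  q ∪ q·r ∪ r·(q?·p)* = 16 ε-transitions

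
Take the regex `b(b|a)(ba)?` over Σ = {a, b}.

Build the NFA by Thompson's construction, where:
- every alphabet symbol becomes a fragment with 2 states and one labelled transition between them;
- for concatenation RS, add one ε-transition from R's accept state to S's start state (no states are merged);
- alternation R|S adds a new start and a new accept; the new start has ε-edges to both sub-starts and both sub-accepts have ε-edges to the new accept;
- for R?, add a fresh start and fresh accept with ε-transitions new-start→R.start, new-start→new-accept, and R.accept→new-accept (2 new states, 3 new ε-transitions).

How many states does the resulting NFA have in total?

14

By structural recursion:
Each of the 5 symbol leaves contributes a 2-state fragment.
  b|a = 6 states
  ba = 4 states
  (ba)? = 6 states
  b(b|a)(ba)? = 14 states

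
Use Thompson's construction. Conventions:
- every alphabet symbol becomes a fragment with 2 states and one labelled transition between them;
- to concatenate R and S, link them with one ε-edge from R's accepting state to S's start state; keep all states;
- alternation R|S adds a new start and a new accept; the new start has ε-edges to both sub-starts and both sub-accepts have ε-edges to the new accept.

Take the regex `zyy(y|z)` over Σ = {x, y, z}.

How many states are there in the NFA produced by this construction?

By structural recursion:
Each of the 5 symbol leaves contributes a 2-state fragment.
  y|z → 6 states
  zyy(y|z) → 12 states

12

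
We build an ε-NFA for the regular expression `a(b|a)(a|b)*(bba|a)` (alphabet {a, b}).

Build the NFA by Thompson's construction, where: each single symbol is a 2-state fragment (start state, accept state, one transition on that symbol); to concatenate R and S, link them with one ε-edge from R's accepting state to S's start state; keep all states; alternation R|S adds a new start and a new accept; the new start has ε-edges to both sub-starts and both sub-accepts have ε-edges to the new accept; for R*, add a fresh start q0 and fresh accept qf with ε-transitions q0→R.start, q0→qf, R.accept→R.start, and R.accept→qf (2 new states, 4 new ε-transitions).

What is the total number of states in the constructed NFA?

Building bottom-up:
Each of the 9 symbol leaves contributes a 2-state fragment.
  b|a → 6 states
  a|b → 6 states
  (a|b)* → 8 states
  bba → 6 states
  bba|a → 10 states
  a(b|a)(a|b)*(bba|a) → 26 states

26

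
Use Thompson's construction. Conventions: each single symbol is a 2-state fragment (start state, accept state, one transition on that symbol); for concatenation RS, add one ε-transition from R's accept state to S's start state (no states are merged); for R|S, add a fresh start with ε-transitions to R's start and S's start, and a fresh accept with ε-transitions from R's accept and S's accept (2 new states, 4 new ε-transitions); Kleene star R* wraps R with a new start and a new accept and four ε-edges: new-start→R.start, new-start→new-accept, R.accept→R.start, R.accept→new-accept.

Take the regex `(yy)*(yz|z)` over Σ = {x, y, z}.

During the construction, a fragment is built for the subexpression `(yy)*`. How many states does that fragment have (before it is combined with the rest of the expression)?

6

Fragment for `(yy)*`:
Each of the 2 symbol leaves contributes a 2-state fragment.
  yy — 4 states
  (yy)* — 6 states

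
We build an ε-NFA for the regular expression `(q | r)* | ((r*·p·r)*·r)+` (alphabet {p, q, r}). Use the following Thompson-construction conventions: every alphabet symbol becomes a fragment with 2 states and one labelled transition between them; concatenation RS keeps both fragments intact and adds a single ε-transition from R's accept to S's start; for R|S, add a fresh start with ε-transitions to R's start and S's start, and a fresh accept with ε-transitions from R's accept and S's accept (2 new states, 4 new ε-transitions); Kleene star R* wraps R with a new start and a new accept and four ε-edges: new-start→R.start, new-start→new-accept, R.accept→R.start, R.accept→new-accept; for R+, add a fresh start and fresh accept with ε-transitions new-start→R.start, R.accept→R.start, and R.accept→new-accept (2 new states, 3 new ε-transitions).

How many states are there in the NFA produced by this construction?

Bottom-up over the parse tree:
Each of the 6 symbol leaves contributes a 2-state fragment.
  q | r : 6 states
  (q | r)* : 8 states
  r* : 4 states
  r*·p·r : 8 states
  (r*·p·r)* : 10 states
  (r*·p·r)*·r : 12 states
  ((r*·p·r)*·r)+ : 14 states
  (q | r)* | ((r*·p·r)*·r)+ : 24 states

24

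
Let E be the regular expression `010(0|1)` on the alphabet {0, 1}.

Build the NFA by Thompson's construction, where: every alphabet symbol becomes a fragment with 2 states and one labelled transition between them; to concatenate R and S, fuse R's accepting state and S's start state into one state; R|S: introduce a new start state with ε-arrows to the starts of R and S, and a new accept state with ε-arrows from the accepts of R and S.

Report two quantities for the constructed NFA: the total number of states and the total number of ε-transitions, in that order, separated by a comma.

9, 4

Per subexpression:
Each of the 5 symbol leaves contributes 2 states and 0 ε-transitions.
  0|1 → 6 states, 4 ε-transitions
  010(0|1) → 9 states, 4 ε-transitions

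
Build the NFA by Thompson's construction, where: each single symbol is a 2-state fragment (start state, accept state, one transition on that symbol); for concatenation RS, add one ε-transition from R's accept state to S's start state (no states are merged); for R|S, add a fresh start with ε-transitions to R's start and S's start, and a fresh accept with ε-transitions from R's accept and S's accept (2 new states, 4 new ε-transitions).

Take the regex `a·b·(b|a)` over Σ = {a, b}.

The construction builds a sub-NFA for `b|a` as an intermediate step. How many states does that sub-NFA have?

Fragment for `b|a`:
Each of the 2 symbol leaves contributes a 2-state fragment.
  b|a — 6 states

6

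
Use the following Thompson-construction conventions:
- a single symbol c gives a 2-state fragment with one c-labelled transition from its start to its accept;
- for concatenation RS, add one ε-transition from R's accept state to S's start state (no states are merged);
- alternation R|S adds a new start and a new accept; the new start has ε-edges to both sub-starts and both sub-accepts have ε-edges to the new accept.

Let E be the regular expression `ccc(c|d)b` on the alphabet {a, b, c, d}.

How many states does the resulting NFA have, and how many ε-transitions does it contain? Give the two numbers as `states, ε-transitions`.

Recursing over subexpressions:
Each of the 6 symbol leaves contributes 2 states and 0 ε-transitions.
  c|d : 6 states, 4 ε-transitions
  ccc(c|d)b : 14 states, 8 ε-transitions

14, 8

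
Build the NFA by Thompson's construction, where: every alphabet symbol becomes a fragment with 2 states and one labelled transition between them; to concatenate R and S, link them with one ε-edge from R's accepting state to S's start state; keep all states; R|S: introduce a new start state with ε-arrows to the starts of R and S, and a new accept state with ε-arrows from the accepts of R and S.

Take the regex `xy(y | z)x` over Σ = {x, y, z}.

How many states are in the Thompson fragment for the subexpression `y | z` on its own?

Fragment for `y | z`:
Each of the 2 symbol leaves contributes a 2-state fragment.
  y | z : 6 states

6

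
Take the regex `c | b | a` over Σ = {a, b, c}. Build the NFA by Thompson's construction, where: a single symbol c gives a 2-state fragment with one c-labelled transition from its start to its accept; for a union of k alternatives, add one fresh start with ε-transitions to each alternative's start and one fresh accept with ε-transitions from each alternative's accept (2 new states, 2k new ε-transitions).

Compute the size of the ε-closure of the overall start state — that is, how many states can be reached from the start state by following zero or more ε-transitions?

4

Work bottom-up. For each fragment F, track |ε-closure(F.start)| and whether F's accept lies in that closure (i.e. whether F accepts ε). A single-symbol fragment has closure size 1 and does not accept ε.
  c | b | a : new start ε-reaches every alternative's start; none of them accept ε, so the new accept is not reached: |ε-closure| = 1 + 1 + 1 + 1 = 4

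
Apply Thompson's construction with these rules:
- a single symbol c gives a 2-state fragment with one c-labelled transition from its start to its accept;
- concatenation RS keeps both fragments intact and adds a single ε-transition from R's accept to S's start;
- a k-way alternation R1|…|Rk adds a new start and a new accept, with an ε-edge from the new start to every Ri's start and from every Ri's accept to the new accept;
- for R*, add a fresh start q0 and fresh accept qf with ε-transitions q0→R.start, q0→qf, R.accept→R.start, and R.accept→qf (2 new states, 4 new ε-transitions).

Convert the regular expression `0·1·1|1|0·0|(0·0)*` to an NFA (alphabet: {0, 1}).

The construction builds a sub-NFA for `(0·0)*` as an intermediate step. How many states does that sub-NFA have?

Fragment for `(0·0)*`:
Each of the 2 symbol leaves contributes a 2-state fragment.
  0·0 — 4 states
  (0·0)* — 6 states

6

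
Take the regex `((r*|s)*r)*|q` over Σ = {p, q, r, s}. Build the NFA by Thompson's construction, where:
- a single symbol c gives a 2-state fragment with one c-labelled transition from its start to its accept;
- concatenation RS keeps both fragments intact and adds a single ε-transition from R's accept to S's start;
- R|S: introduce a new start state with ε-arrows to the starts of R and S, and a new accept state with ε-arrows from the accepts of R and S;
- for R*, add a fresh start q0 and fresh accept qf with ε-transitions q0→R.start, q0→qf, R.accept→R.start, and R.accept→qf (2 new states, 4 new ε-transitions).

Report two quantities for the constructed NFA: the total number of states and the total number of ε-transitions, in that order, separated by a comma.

18, 21

Recursing over subexpressions:
Each of the 4 symbol leaves contributes 2 states and 0 ε-transitions.
  r* — 4 states, 4 ε-transitions
  r*|s — 8 states, 8 ε-transitions
  (r*|s)* — 10 states, 12 ε-transitions
  (r*|s)*r — 12 states, 13 ε-transitions
  ((r*|s)*r)* — 14 states, 17 ε-transitions
  ((r*|s)*r)*|q — 18 states, 21 ε-transitions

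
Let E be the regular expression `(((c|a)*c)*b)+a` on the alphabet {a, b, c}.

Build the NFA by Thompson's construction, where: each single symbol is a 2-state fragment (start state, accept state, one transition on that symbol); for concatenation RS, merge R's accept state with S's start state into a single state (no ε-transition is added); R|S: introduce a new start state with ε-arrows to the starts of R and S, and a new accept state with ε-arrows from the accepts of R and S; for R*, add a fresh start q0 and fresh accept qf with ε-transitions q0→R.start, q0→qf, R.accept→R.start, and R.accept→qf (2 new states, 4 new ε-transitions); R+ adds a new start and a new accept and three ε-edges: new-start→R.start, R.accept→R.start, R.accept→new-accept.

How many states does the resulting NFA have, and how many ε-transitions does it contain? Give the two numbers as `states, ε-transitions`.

Per subexpression:
Each of the 5 symbol leaves contributes 2 states and 0 ε-transitions.
  c|a — 6 states, 4 ε-transitions
  (c|a)* — 8 states, 8 ε-transitions
  (c|a)*c — 9 states, 8 ε-transitions
  ((c|a)*c)* — 11 states, 12 ε-transitions
  ((c|a)*c)*b — 12 states, 12 ε-transitions
  (((c|a)*c)*b)+ — 14 states, 15 ε-transitions
  (((c|a)*c)*b)+a — 15 states, 15 ε-transitions

15, 15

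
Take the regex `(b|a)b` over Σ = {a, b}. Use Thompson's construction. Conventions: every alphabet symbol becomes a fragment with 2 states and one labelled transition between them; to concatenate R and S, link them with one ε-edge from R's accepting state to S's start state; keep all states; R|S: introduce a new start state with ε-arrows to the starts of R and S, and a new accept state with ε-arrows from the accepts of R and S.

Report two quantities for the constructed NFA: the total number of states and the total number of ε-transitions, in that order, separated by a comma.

8, 5

Recursing over subexpressions:
Each of the 3 symbol leaves contributes 2 states and 0 ε-transitions.
  b|a : 6 states, 4 ε-transitions
  (b|a)b : 8 states, 5 ε-transitions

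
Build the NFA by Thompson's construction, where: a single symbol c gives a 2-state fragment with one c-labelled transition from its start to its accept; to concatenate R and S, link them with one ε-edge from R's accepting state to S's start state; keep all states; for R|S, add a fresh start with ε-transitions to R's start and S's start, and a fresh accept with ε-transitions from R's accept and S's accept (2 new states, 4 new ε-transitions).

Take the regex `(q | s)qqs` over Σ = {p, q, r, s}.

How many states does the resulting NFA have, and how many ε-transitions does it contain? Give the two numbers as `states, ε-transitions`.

By structural recursion:
Each of the 5 symbol leaves contributes 2 states and 0 ε-transitions.
  q | s — 6 states, 4 ε-transitions
  (q | s)qqs — 12 states, 7 ε-transitions

12, 7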